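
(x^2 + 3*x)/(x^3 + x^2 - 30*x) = (x + 3)/(x^2 + x - 30)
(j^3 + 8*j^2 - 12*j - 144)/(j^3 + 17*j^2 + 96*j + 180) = (j - 4)/(j + 5)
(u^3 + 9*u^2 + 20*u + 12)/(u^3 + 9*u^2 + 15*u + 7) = (u^2 + 8*u + 12)/(u^2 + 8*u + 7)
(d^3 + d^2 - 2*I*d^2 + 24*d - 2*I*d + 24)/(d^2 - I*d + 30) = (d^2 + d*(1 + 4*I) + 4*I)/(d + 5*I)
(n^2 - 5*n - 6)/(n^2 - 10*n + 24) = (n + 1)/(n - 4)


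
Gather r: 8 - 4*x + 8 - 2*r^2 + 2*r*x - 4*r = -2*r^2 + r*(2*x - 4) - 4*x + 16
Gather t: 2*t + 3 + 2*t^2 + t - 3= 2*t^2 + 3*t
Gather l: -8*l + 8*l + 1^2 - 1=0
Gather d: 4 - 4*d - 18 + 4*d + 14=0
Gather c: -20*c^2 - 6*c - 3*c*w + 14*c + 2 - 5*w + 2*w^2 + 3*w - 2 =-20*c^2 + c*(8 - 3*w) + 2*w^2 - 2*w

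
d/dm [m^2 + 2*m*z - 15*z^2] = 2*m + 2*z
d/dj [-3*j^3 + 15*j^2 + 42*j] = -9*j^2 + 30*j + 42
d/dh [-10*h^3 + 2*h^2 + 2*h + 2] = -30*h^2 + 4*h + 2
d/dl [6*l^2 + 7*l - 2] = 12*l + 7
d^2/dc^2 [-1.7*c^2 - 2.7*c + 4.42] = -3.40000000000000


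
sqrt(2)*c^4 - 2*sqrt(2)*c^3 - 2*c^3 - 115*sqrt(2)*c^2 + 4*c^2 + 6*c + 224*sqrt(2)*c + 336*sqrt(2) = (c - 3)*(c - 8*sqrt(2))*(c + 7*sqrt(2))*(sqrt(2)*c + sqrt(2))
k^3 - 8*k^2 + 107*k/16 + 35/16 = (k - 7)*(k - 5/4)*(k + 1/4)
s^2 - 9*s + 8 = (s - 8)*(s - 1)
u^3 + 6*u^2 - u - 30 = (u - 2)*(u + 3)*(u + 5)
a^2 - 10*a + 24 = (a - 6)*(a - 4)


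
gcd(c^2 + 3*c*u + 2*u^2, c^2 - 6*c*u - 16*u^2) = c + 2*u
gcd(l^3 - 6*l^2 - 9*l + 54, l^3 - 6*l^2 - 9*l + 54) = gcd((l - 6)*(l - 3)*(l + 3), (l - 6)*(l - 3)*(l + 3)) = l^3 - 6*l^2 - 9*l + 54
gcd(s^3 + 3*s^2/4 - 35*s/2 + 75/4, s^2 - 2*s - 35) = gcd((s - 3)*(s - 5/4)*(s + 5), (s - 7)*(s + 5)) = s + 5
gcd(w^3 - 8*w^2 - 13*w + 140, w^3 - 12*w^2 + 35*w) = w^2 - 12*w + 35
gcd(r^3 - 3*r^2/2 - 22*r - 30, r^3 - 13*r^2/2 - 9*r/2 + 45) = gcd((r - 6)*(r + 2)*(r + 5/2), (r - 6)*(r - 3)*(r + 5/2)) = r^2 - 7*r/2 - 15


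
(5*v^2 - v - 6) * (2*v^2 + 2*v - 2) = 10*v^4 + 8*v^3 - 24*v^2 - 10*v + 12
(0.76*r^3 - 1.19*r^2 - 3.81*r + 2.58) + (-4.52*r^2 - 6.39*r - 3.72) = 0.76*r^3 - 5.71*r^2 - 10.2*r - 1.14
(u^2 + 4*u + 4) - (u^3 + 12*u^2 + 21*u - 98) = -u^3 - 11*u^2 - 17*u + 102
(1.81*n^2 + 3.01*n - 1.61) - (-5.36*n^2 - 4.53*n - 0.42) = 7.17*n^2 + 7.54*n - 1.19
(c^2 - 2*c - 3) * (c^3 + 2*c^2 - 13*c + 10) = c^5 - 20*c^3 + 30*c^2 + 19*c - 30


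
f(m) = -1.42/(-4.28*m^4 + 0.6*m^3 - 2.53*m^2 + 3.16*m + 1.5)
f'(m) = -1.42*(17.12*m^3 - 1.8*m^2 + 5.06*m - 3.16)/(-4.28*m^4 + 0.6*m^3 - 2.53*m^2 + 3.16*m + 1.5)^2 = (-24.3104*m^3 + 2.556*m^2 - 7.1852*m + 4.4872)/(-4.28*m^4 + 0.6*m^3 - 2.53*m^2 + 3.16*m + 1.5)^2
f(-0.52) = 1.16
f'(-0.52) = 8.22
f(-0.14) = -1.41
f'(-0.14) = 5.56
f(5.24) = 0.00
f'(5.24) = -0.00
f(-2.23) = 0.01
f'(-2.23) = 0.02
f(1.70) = 0.04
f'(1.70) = -0.11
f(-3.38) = 0.00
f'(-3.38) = 0.00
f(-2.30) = 0.01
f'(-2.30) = 0.02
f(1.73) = 0.04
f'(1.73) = -0.10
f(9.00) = 0.00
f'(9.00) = -0.00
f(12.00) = 0.00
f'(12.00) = -0.00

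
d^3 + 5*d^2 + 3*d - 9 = (d - 1)*(d + 3)^2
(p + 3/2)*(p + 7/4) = p^2 + 13*p/4 + 21/8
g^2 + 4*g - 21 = (g - 3)*(g + 7)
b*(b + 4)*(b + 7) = b^3 + 11*b^2 + 28*b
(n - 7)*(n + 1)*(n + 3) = n^3 - 3*n^2 - 25*n - 21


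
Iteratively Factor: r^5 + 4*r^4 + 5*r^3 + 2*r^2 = (r + 2)*(r^4 + 2*r^3 + r^2) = (r + 1)*(r + 2)*(r^3 + r^2) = r*(r + 1)*(r + 2)*(r^2 + r) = r^2*(r + 1)*(r + 2)*(r + 1)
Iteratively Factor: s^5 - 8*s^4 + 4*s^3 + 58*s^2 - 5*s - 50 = (s + 2)*(s^4 - 10*s^3 + 24*s^2 + 10*s - 25) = (s - 5)*(s + 2)*(s^3 - 5*s^2 - s + 5) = (s - 5)*(s - 1)*(s + 2)*(s^2 - 4*s - 5) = (s - 5)*(s - 1)*(s + 1)*(s + 2)*(s - 5)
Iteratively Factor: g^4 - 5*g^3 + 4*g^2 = (g - 1)*(g^3 - 4*g^2) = g*(g - 1)*(g^2 - 4*g) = g^2*(g - 1)*(g - 4)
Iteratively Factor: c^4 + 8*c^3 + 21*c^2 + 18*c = (c + 3)*(c^3 + 5*c^2 + 6*c) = (c + 3)^2*(c^2 + 2*c) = (c + 2)*(c + 3)^2*(c)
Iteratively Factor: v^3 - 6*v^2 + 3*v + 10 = (v - 5)*(v^2 - v - 2) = (v - 5)*(v - 2)*(v + 1)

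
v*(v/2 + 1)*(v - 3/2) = v^3/2 + v^2/4 - 3*v/2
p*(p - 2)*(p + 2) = p^3 - 4*p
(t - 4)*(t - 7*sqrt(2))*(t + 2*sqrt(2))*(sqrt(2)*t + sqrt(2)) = sqrt(2)*t^4 - 10*t^3 - 3*sqrt(2)*t^3 - 32*sqrt(2)*t^2 + 30*t^2 + 40*t + 84*sqrt(2)*t + 112*sqrt(2)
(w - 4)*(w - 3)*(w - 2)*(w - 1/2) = w^4 - 19*w^3/2 + 61*w^2/2 - 37*w + 12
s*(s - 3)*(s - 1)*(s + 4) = s^4 - 13*s^2 + 12*s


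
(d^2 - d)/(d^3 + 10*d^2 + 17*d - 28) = d/(d^2 + 11*d + 28)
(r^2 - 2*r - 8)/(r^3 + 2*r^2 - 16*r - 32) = 1/(r + 4)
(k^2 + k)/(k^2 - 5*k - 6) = k/(k - 6)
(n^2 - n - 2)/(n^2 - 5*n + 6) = (n + 1)/(n - 3)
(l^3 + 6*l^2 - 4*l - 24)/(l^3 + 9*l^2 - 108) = (l^2 - 4)/(l^2 + 3*l - 18)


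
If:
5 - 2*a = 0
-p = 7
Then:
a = 5/2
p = -7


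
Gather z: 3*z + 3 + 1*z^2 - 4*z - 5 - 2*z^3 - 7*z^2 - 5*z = -2*z^3 - 6*z^2 - 6*z - 2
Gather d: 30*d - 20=30*d - 20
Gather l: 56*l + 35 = 56*l + 35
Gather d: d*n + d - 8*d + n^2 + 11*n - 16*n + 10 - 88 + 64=d*(n - 7) + n^2 - 5*n - 14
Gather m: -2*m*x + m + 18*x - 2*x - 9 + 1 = m*(1 - 2*x) + 16*x - 8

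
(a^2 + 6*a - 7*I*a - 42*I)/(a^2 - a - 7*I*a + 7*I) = (a + 6)/(a - 1)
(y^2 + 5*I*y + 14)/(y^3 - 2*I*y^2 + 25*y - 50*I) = (y + 7*I)/(y^2 + 25)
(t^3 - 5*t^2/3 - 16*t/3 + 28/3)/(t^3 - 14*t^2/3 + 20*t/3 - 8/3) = (3*t + 7)/(3*t - 2)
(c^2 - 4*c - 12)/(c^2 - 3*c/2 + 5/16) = 16*(c^2 - 4*c - 12)/(16*c^2 - 24*c + 5)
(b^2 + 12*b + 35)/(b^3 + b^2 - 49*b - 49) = (b + 5)/(b^2 - 6*b - 7)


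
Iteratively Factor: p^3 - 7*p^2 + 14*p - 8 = (p - 2)*(p^2 - 5*p + 4) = (p - 2)*(p - 1)*(p - 4)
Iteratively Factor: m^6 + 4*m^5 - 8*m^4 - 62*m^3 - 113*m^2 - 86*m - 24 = (m + 1)*(m^5 + 3*m^4 - 11*m^3 - 51*m^2 - 62*m - 24) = (m - 4)*(m + 1)*(m^4 + 7*m^3 + 17*m^2 + 17*m + 6) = (m - 4)*(m + 1)*(m + 2)*(m^3 + 5*m^2 + 7*m + 3) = (m - 4)*(m + 1)^2*(m + 2)*(m^2 + 4*m + 3) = (m - 4)*(m + 1)^2*(m + 2)*(m + 3)*(m + 1)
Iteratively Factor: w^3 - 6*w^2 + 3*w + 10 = (w - 2)*(w^2 - 4*w - 5) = (w - 2)*(w + 1)*(w - 5)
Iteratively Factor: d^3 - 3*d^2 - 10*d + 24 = (d + 3)*(d^2 - 6*d + 8) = (d - 2)*(d + 3)*(d - 4)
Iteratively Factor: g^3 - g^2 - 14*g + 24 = (g + 4)*(g^2 - 5*g + 6) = (g - 2)*(g + 4)*(g - 3)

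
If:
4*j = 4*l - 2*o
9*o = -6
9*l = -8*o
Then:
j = 25/27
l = 16/27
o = -2/3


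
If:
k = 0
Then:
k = 0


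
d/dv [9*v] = 9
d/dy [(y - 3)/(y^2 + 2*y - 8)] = (y^2 + 2*y - 2*(y - 3)*(y + 1) - 8)/(y^2 + 2*y - 8)^2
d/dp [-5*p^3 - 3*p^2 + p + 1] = -15*p^2 - 6*p + 1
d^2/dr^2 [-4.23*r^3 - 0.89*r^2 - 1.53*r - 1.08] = -25.38*r - 1.78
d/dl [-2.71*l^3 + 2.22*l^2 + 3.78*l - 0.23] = -8.13*l^2 + 4.44*l + 3.78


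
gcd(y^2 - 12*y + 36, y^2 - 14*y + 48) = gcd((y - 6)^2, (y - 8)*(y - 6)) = y - 6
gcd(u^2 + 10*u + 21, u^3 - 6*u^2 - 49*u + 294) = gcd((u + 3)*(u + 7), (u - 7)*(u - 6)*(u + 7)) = u + 7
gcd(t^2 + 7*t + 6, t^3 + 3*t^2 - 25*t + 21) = 1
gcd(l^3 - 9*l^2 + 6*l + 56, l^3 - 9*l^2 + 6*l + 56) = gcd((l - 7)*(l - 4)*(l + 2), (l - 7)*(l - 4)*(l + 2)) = l^3 - 9*l^2 + 6*l + 56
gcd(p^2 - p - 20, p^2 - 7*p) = 1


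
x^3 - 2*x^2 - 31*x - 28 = (x - 7)*(x + 1)*(x + 4)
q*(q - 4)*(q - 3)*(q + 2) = q^4 - 5*q^3 - 2*q^2 + 24*q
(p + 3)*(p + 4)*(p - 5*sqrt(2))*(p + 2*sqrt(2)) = p^4 - 3*sqrt(2)*p^3 + 7*p^3 - 21*sqrt(2)*p^2 - 8*p^2 - 140*p - 36*sqrt(2)*p - 240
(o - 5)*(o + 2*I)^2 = o^3 - 5*o^2 + 4*I*o^2 - 4*o - 20*I*o + 20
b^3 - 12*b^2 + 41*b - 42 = (b - 7)*(b - 3)*(b - 2)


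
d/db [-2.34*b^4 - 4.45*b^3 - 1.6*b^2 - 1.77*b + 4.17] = -9.36*b^3 - 13.35*b^2 - 3.2*b - 1.77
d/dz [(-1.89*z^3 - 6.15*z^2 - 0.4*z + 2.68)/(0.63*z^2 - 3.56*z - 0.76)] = (-1.1907*z^4 + 13.4568*z^3 + 26.4552*z^2 + 5.9712*z + 9.8448)/(0.3969*z^4 - 4.4856*z^3 + 11.716*z^2 + 5.4112*z + 0.5776)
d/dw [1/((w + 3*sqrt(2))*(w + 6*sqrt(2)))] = (-2*w - 9*sqrt(2))/(w^4 + 18*sqrt(2)*w^3 + 234*w^2 + 648*sqrt(2)*w + 1296)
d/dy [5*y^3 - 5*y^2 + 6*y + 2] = 15*y^2 - 10*y + 6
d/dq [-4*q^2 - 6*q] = -8*q - 6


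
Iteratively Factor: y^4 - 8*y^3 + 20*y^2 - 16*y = (y - 4)*(y^3 - 4*y^2 + 4*y) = (y - 4)*(y - 2)*(y^2 - 2*y) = y*(y - 4)*(y - 2)*(y - 2)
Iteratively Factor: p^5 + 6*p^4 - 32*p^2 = (p)*(p^4 + 6*p^3 - 32*p) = p*(p + 4)*(p^3 + 2*p^2 - 8*p) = p*(p + 4)^2*(p^2 - 2*p) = p^2*(p + 4)^2*(p - 2)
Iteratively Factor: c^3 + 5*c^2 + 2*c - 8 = (c + 4)*(c^2 + c - 2) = (c - 1)*(c + 4)*(c + 2)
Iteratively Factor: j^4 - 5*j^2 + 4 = (j - 2)*(j^3 + 2*j^2 - j - 2) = (j - 2)*(j + 2)*(j^2 - 1) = (j - 2)*(j + 1)*(j + 2)*(j - 1)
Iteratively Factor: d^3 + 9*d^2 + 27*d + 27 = (d + 3)*(d^2 + 6*d + 9) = (d + 3)^2*(d + 3)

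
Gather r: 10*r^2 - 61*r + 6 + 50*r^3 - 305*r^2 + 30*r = 50*r^3 - 295*r^2 - 31*r + 6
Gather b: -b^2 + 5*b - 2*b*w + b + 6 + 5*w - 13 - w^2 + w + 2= -b^2 + b*(6 - 2*w) - w^2 + 6*w - 5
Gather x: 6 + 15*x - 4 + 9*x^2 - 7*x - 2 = 9*x^2 + 8*x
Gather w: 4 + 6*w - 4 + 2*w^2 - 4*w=2*w^2 + 2*w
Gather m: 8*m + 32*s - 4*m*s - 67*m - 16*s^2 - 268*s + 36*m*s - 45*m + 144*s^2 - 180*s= m*(32*s - 104) + 128*s^2 - 416*s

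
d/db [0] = 0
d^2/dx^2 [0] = 0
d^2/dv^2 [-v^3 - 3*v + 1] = -6*v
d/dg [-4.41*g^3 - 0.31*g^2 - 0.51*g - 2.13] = -13.23*g^2 - 0.62*g - 0.51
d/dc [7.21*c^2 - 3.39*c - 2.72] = 14.42*c - 3.39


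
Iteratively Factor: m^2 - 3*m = (m)*(m - 3)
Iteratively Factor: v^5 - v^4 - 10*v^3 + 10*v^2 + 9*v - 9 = (v + 1)*(v^4 - 2*v^3 - 8*v^2 + 18*v - 9) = (v - 1)*(v + 1)*(v^3 - v^2 - 9*v + 9) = (v - 1)^2*(v + 1)*(v^2 - 9) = (v - 3)*(v - 1)^2*(v + 1)*(v + 3)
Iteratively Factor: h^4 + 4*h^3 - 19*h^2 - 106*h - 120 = (h + 2)*(h^3 + 2*h^2 - 23*h - 60) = (h + 2)*(h + 3)*(h^2 - h - 20) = (h - 5)*(h + 2)*(h + 3)*(h + 4)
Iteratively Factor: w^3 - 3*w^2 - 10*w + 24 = (w - 4)*(w^2 + w - 6) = (w - 4)*(w - 2)*(w + 3)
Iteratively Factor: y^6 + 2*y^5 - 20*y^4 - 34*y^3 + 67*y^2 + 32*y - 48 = (y - 4)*(y^5 + 6*y^4 + 4*y^3 - 18*y^2 - 5*y + 12) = (y - 4)*(y - 1)*(y^4 + 7*y^3 + 11*y^2 - 7*y - 12) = (y - 4)*(y - 1)^2*(y^3 + 8*y^2 + 19*y + 12) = (y - 4)*(y - 1)^2*(y + 1)*(y^2 + 7*y + 12) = (y - 4)*(y - 1)^2*(y + 1)*(y + 3)*(y + 4)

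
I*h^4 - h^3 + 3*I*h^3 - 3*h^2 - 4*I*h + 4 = (h + 2)^2*(h + I)*(I*h - I)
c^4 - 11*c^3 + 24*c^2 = c^2*(c - 8)*(c - 3)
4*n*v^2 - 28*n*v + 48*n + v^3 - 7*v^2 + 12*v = (4*n + v)*(v - 4)*(v - 3)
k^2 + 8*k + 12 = (k + 2)*(k + 6)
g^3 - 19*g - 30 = (g - 5)*(g + 2)*(g + 3)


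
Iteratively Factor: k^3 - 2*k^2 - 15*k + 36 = (k - 3)*(k^2 + k - 12) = (k - 3)*(k + 4)*(k - 3)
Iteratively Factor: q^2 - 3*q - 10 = (q + 2)*(q - 5)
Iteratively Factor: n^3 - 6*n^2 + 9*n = (n - 3)*(n^2 - 3*n) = (n - 3)^2*(n)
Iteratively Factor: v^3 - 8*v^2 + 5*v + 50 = (v - 5)*(v^2 - 3*v - 10) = (v - 5)^2*(v + 2)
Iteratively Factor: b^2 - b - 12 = (b - 4)*(b + 3)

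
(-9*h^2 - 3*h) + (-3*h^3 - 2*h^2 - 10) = -3*h^3 - 11*h^2 - 3*h - 10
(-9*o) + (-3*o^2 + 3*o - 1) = -3*o^2 - 6*o - 1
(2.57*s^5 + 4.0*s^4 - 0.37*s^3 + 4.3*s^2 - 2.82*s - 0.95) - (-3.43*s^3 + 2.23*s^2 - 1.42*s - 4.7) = 2.57*s^5 + 4.0*s^4 + 3.06*s^3 + 2.07*s^2 - 1.4*s + 3.75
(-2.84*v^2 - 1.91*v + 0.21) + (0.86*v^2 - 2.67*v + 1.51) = -1.98*v^2 - 4.58*v + 1.72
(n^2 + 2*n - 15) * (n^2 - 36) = n^4 + 2*n^3 - 51*n^2 - 72*n + 540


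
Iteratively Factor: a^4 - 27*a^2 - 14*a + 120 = (a + 3)*(a^3 - 3*a^2 - 18*a + 40) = (a - 5)*(a + 3)*(a^2 + 2*a - 8) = (a - 5)*(a + 3)*(a + 4)*(a - 2)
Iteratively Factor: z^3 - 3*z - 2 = (z - 2)*(z^2 + 2*z + 1) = (z - 2)*(z + 1)*(z + 1)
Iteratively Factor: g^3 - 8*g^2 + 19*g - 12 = (g - 4)*(g^2 - 4*g + 3) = (g - 4)*(g - 3)*(g - 1)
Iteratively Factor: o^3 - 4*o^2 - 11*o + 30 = (o - 2)*(o^2 - 2*o - 15) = (o - 5)*(o - 2)*(o + 3)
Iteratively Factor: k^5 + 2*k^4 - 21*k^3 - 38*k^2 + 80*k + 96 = (k - 4)*(k^4 + 6*k^3 + 3*k^2 - 26*k - 24) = (k - 4)*(k - 2)*(k^3 + 8*k^2 + 19*k + 12) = (k - 4)*(k - 2)*(k + 3)*(k^2 + 5*k + 4) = (k - 4)*(k - 2)*(k + 1)*(k + 3)*(k + 4)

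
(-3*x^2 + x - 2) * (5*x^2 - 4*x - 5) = -15*x^4 + 17*x^3 + x^2 + 3*x + 10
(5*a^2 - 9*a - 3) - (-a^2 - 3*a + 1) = 6*a^2 - 6*a - 4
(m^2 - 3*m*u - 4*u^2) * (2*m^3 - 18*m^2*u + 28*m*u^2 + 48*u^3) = 2*m^5 - 24*m^4*u + 74*m^3*u^2 + 36*m^2*u^3 - 256*m*u^4 - 192*u^5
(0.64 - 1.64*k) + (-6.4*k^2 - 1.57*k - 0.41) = -6.4*k^2 - 3.21*k + 0.23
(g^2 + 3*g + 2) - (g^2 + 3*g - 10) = 12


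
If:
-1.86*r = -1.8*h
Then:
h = 1.03333333333333*r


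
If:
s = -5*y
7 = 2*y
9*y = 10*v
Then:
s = -35/2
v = 63/20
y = 7/2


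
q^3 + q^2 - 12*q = q*(q - 3)*(q + 4)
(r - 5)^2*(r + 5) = r^3 - 5*r^2 - 25*r + 125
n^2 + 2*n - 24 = (n - 4)*(n + 6)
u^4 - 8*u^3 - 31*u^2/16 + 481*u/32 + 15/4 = (u - 8)*(u - 3/2)*(u + 1/4)*(u + 5/4)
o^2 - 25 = (o - 5)*(o + 5)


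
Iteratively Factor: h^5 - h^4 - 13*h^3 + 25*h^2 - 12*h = (h - 1)*(h^4 - 13*h^2 + 12*h) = (h - 3)*(h - 1)*(h^3 + 3*h^2 - 4*h) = h*(h - 3)*(h - 1)*(h^2 + 3*h - 4) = h*(h - 3)*(h - 1)^2*(h + 4)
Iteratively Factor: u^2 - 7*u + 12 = (u - 3)*(u - 4)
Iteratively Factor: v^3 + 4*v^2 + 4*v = (v + 2)*(v^2 + 2*v) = (v + 2)^2*(v)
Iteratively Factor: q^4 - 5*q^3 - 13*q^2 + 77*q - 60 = (q + 4)*(q^3 - 9*q^2 + 23*q - 15) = (q - 3)*(q + 4)*(q^2 - 6*q + 5) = (q - 3)*(q - 1)*(q + 4)*(q - 5)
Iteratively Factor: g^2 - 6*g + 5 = (g - 5)*(g - 1)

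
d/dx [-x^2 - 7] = -2*x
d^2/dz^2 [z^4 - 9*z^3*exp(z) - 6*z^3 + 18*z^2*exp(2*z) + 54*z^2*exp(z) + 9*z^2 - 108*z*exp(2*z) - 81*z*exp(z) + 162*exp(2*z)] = -9*z^3*exp(z) + 72*z^2*exp(2*z) + 12*z^2 - 288*z*exp(2*z) + 81*z*exp(z) - 36*z + 252*exp(2*z) - 54*exp(z) + 18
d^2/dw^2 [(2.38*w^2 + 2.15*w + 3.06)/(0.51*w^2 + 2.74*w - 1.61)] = (-5.533194*w^3 + 16.500744*w^2 + 36.248454*w + 82.27906)/(0.132651*w^6 + 2.138022*w^5 + 10.230345*w^4 + 7.07194*w^3 - 32.295795*w^2 + 21.307062*w - 4.173281)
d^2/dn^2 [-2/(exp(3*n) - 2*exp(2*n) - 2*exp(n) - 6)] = 2*(2*(-3*exp(2*n) + 4*exp(n) + 2)^2*exp(n) + (9*exp(2*n) - 8*exp(n) - 2)*(-exp(3*n) + 2*exp(2*n) + 2*exp(n) + 6))*exp(n)/(-exp(3*n) + 2*exp(2*n) + 2*exp(n) + 6)^3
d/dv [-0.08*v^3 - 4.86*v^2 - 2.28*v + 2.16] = -0.24*v^2 - 9.72*v - 2.28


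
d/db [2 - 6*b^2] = -12*b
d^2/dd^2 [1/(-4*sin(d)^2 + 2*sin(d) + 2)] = (16*sin(d)^3 + 10*sin(d)^2 - 5*sin(d) + 6)/(2*(sin(d) - 1)^2*(2*sin(d) + 1)^3)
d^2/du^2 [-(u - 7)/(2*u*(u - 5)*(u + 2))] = (-3*u^5 + 51*u^4 - 187*u^3 - 21*u^2 + 630*u + 700)/(u^3*(u^6 - 9*u^5 - 3*u^4 + 153*u^3 + 30*u^2 - 900*u - 1000))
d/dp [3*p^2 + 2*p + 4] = 6*p + 2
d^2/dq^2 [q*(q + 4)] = 2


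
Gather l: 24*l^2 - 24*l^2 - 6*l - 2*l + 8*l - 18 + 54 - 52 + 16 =0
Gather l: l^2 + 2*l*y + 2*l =l^2 + l*(2*y + 2)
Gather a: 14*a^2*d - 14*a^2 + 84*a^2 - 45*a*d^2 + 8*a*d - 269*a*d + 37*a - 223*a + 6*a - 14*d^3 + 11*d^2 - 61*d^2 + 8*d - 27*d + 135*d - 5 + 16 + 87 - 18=a^2*(14*d + 70) + a*(-45*d^2 - 261*d - 180) - 14*d^3 - 50*d^2 + 116*d + 80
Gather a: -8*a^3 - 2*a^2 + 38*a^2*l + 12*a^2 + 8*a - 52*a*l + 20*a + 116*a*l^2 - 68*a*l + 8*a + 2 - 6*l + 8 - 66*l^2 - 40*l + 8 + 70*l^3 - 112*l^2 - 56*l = -8*a^3 + a^2*(38*l + 10) + a*(116*l^2 - 120*l + 36) + 70*l^3 - 178*l^2 - 102*l + 18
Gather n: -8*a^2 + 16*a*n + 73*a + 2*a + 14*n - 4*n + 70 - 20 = -8*a^2 + 75*a + n*(16*a + 10) + 50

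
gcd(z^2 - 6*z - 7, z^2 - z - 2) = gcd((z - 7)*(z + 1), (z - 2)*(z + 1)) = z + 1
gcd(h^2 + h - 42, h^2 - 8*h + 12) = h - 6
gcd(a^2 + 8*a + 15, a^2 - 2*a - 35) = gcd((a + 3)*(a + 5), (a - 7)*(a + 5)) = a + 5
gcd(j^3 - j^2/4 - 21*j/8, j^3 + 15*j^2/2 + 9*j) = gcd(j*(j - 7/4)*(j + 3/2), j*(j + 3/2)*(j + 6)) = j^2 + 3*j/2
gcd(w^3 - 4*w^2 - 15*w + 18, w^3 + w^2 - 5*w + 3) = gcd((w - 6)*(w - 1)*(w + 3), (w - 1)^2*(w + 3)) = w^2 + 2*w - 3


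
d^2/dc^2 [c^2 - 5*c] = 2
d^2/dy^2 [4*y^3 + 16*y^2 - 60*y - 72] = 24*y + 32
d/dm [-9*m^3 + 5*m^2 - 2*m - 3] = -27*m^2 + 10*m - 2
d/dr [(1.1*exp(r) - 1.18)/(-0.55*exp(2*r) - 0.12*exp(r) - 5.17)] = (0.605*exp(2*r) - 1.298*exp(r) - 5.8286)*exp(r)/(0.3025*exp(4*r) + 0.132*exp(3*r) + 5.7014*exp(2*r) + 1.2408*exp(r) + 26.7289)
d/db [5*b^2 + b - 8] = 10*b + 1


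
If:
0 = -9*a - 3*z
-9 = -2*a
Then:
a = 9/2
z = -27/2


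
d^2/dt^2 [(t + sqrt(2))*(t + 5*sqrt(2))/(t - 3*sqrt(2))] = 128/(t^3 - 9*sqrt(2)*t^2 + 54*t - 54*sqrt(2))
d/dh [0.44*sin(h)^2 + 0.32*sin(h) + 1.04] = (0.88*sin(h) + 0.32)*cos(h)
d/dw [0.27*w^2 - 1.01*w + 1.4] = 0.54*w - 1.01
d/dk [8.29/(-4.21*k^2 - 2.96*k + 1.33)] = (69.8018*k + 24.5384)/(4.21*k^2 + 2.96*k - 1.33)^2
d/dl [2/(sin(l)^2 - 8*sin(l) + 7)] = 4*(4 - sin(l))*cos(l)/(sin(l)^2 - 8*sin(l) + 7)^2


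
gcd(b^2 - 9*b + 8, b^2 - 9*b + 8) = b^2 - 9*b + 8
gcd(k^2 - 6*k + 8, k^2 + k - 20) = k - 4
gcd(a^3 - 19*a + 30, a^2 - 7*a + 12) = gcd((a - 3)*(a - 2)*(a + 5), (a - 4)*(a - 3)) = a - 3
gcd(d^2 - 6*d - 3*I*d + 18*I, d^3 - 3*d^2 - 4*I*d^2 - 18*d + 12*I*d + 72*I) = d - 6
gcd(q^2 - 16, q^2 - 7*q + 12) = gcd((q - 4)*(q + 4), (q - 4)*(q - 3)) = q - 4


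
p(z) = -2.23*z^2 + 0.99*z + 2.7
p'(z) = 0.99 - 4.46*z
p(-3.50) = -28.08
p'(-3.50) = 16.60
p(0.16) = 2.80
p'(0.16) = 0.28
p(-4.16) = -40.01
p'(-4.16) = 19.54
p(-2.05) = -8.70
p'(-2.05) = 10.13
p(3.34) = -18.87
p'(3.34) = -13.91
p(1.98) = -4.08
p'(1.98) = -7.84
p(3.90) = -27.36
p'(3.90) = -16.40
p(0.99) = 1.49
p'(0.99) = -3.43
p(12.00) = -306.54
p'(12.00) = -52.53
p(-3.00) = -20.34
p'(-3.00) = 14.37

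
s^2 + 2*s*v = s*(s + 2*v)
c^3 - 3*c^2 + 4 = (c - 2)^2*(c + 1)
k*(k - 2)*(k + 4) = k^3 + 2*k^2 - 8*k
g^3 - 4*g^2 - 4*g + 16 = (g - 4)*(g - 2)*(g + 2)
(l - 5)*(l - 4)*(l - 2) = l^3 - 11*l^2 + 38*l - 40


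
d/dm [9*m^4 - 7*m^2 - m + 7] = 36*m^3 - 14*m - 1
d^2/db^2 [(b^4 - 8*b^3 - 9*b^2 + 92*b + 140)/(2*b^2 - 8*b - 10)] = (b^3 + 3*b^2 + 3*b - 7)/(b^3 + 3*b^2 + 3*b + 1)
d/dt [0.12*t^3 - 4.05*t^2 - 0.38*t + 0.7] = 0.36*t^2 - 8.1*t - 0.38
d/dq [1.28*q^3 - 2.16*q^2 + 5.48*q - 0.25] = 3.84*q^2 - 4.32*q + 5.48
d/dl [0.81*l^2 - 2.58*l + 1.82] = 1.62*l - 2.58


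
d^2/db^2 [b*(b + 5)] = 2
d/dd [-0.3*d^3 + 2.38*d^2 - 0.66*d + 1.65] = -0.9*d^2 + 4.76*d - 0.66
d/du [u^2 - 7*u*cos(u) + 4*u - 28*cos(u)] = 7*u*sin(u) + 2*u + 28*sin(u) - 7*cos(u) + 4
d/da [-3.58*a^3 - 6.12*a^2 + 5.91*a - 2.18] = -10.74*a^2 - 12.24*a + 5.91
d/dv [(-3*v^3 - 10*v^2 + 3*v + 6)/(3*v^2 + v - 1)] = (-9*v^4 - 6*v^3 - 10*v^2 - 16*v - 9)/(9*v^4 + 6*v^3 - 5*v^2 - 2*v + 1)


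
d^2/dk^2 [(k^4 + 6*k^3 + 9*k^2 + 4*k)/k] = 6*k + 12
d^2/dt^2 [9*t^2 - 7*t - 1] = 18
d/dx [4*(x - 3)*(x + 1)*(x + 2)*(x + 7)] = 16*x^3 + 84*x^2 - 56*x - 220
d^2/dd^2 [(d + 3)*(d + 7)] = 2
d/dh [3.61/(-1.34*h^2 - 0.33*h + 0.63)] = (9.6748*h + 1.1913)/(1.34*h^2 + 0.33*h - 0.63)^2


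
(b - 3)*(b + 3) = b^2 - 9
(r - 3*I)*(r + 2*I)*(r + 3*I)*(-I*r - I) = -I*r^4 + 2*r^3 - I*r^3 + 2*r^2 - 9*I*r^2 + 18*r - 9*I*r + 18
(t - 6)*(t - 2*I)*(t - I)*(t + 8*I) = t^4 - 6*t^3 + 5*I*t^3 + 22*t^2 - 30*I*t^2 - 132*t - 16*I*t + 96*I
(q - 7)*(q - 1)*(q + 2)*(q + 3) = q^4 - 3*q^3 - 27*q^2 - 13*q + 42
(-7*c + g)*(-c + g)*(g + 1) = 7*c^2*g + 7*c^2 - 8*c*g^2 - 8*c*g + g^3 + g^2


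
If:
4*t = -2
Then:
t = -1/2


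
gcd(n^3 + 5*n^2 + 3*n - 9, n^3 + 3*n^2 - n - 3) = n^2 + 2*n - 3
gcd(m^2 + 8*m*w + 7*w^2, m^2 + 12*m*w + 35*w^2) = m + 7*w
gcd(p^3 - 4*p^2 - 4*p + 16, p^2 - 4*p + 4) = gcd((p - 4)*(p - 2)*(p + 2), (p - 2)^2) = p - 2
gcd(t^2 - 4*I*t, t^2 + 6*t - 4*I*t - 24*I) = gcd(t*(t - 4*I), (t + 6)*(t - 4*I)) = t - 4*I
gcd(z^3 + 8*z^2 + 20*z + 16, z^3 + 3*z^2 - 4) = z^2 + 4*z + 4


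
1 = 1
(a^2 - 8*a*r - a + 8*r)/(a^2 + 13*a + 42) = (a^2 - 8*a*r - a + 8*r)/(a^2 + 13*a + 42)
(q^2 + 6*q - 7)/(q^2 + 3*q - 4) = (q + 7)/(q + 4)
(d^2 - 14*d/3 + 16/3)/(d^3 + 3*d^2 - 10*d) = (d - 8/3)/(d*(d + 5))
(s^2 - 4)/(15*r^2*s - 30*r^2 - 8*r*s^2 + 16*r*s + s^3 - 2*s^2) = (s + 2)/(15*r^2 - 8*r*s + s^2)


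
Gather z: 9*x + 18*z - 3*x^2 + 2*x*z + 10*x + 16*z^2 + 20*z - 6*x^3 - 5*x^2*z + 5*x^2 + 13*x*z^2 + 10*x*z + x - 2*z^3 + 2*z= -6*x^3 + 2*x^2 + 20*x - 2*z^3 + z^2*(13*x + 16) + z*(-5*x^2 + 12*x + 40)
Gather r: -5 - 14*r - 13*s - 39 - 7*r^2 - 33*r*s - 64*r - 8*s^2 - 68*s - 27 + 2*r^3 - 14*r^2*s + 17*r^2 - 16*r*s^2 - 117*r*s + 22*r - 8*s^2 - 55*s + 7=2*r^3 + r^2*(10 - 14*s) + r*(-16*s^2 - 150*s - 56) - 16*s^2 - 136*s - 64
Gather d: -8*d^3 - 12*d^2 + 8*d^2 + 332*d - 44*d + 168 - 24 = -8*d^3 - 4*d^2 + 288*d + 144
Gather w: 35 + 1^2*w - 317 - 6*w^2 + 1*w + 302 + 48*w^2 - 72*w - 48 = 42*w^2 - 70*w - 28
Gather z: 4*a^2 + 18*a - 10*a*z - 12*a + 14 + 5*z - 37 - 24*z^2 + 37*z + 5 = 4*a^2 + 6*a - 24*z^2 + z*(42 - 10*a) - 18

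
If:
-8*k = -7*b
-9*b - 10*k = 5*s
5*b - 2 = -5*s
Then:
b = -8/51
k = -7/51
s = 142/255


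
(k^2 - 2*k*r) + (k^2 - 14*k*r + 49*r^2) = 2*k^2 - 16*k*r + 49*r^2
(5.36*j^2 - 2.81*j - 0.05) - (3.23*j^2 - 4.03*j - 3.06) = 2.13*j^2 + 1.22*j + 3.01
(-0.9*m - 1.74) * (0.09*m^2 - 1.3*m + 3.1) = -0.081*m^3 + 1.0134*m^2 - 0.528*m - 5.394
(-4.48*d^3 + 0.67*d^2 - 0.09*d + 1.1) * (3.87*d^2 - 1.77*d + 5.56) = -17.3376*d^5 + 10.5225*d^4 - 26.443*d^3 + 8.1415*d^2 - 2.4474*d + 6.116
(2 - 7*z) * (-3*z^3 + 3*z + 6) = 21*z^4 - 6*z^3 - 21*z^2 - 36*z + 12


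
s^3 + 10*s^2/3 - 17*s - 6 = (s - 3)*(s + 1/3)*(s + 6)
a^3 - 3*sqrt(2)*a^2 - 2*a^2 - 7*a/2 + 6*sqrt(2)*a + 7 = (a - 2)*(a - 7*sqrt(2)/2)*(a + sqrt(2)/2)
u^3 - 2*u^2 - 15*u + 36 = (u - 3)^2*(u + 4)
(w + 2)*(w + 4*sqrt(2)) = w^2 + 2*w + 4*sqrt(2)*w + 8*sqrt(2)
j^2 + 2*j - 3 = (j - 1)*(j + 3)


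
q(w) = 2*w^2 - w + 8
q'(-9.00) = -37.00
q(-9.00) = 179.00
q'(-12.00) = -49.00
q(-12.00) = 308.00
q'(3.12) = 11.48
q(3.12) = 24.35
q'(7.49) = 28.96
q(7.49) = 112.71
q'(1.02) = 3.08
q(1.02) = 9.06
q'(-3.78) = -16.12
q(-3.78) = 40.36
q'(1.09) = 3.36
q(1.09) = 9.29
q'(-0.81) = -4.24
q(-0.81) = 10.12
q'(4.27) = 16.08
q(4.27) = 40.20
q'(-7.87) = -32.48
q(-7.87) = 139.74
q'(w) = 4*w - 1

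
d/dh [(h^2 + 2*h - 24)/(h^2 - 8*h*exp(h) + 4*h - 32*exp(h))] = 2*((h + 1)*(h^2 - 8*h*exp(h) + 4*h - 32*exp(h)) + (h^2 + 2*h - 24)*(4*h*exp(h) - h + 20*exp(h) - 2))/(h^2 - 8*h*exp(h) + 4*h - 32*exp(h))^2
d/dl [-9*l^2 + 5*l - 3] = 5 - 18*l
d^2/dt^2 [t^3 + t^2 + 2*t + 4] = 6*t + 2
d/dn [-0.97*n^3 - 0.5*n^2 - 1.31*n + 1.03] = -2.91*n^2 - 1.0*n - 1.31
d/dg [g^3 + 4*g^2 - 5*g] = 3*g^2 + 8*g - 5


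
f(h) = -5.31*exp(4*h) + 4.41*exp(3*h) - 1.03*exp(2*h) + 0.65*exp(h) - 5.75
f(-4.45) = -5.74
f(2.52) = -118392.09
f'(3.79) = -80338675.39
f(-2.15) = -5.68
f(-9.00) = -5.75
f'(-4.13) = 0.01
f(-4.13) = -5.74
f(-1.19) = -5.57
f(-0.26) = -5.72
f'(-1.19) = 0.20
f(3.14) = -1459133.94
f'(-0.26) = -2.17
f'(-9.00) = 0.00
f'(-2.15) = 0.06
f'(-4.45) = 0.01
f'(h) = -21.24*exp(4*h) + 13.23*exp(3*h) - 2.06*exp(2*h) + 0.65*exp(h)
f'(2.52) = -481717.91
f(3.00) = -828901.57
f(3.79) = -19990094.96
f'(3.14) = -5889844.90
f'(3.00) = -3350525.98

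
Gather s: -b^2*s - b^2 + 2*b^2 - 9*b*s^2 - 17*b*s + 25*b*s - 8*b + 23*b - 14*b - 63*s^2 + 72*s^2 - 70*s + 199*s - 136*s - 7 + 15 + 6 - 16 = b^2 + b + s^2*(9 - 9*b) + s*(-b^2 + 8*b - 7) - 2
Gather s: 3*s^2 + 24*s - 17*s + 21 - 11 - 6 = 3*s^2 + 7*s + 4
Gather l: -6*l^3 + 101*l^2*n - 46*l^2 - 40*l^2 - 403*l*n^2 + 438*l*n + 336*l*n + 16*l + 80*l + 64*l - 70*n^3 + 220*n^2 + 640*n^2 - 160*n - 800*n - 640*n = -6*l^3 + l^2*(101*n - 86) + l*(-403*n^2 + 774*n + 160) - 70*n^3 + 860*n^2 - 1600*n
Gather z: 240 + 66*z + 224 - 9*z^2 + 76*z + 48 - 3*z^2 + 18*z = -12*z^2 + 160*z + 512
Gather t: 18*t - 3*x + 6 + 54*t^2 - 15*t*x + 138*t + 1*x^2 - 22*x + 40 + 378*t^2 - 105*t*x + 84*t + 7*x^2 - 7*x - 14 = 432*t^2 + t*(240 - 120*x) + 8*x^2 - 32*x + 32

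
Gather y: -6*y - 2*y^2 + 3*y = -2*y^2 - 3*y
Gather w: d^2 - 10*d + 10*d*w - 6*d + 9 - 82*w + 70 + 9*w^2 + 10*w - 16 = d^2 - 16*d + 9*w^2 + w*(10*d - 72) + 63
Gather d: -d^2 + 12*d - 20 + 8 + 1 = -d^2 + 12*d - 11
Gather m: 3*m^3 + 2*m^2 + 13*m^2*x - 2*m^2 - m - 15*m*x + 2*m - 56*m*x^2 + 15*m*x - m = 3*m^3 + 13*m^2*x - 56*m*x^2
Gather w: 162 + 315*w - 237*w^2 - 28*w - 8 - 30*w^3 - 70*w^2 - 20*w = -30*w^3 - 307*w^2 + 267*w + 154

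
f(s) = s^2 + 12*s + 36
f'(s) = 2*s + 12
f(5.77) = 138.53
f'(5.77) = 23.54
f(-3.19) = 7.90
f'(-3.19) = 5.62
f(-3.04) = 8.76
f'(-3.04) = 5.92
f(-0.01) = 35.88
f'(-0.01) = 11.98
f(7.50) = 182.25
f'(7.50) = 27.00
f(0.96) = 48.44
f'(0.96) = 13.92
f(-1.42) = 20.98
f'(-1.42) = 9.16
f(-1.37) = 21.44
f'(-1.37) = 9.26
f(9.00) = 225.00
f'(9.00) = 30.00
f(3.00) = 81.00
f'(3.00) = 18.00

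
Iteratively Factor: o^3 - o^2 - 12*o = (o - 4)*(o^2 + 3*o) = (o - 4)*(o + 3)*(o)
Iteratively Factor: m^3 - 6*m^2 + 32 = (m + 2)*(m^2 - 8*m + 16) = (m - 4)*(m + 2)*(m - 4)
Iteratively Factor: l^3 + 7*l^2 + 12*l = (l + 4)*(l^2 + 3*l) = l*(l + 4)*(l + 3)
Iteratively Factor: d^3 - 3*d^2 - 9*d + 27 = (d + 3)*(d^2 - 6*d + 9) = (d - 3)*(d + 3)*(d - 3)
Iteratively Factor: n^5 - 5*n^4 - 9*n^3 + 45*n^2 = (n - 3)*(n^4 - 2*n^3 - 15*n^2) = n*(n - 3)*(n^3 - 2*n^2 - 15*n) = n*(n - 5)*(n - 3)*(n^2 + 3*n) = n^2*(n - 5)*(n - 3)*(n + 3)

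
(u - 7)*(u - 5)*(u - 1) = u^3 - 13*u^2 + 47*u - 35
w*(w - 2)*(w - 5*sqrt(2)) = w^3 - 5*sqrt(2)*w^2 - 2*w^2 + 10*sqrt(2)*w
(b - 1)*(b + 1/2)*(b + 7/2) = b^3 + 3*b^2 - 9*b/4 - 7/4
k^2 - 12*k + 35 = (k - 7)*(k - 5)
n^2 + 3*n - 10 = (n - 2)*(n + 5)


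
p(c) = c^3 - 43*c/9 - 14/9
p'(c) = 3*c^2 - 43/9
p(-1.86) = 0.90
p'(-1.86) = 5.60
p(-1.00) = 2.22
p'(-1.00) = -1.78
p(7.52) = 387.77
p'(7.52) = 164.87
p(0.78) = -4.81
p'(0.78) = -2.95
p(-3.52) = -28.35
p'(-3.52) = 32.39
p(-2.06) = -0.46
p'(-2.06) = 7.95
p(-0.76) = 1.64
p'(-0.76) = -3.04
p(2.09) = -2.41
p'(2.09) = 8.33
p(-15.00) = -3304.89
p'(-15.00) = 670.22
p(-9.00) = -687.56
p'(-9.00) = 238.22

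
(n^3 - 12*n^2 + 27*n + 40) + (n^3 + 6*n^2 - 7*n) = 2*n^3 - 6*n^2 + 20*n + 40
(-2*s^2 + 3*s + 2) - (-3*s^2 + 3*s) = s^2 + 2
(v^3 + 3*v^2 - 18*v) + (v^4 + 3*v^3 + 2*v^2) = v^4 + 4*v^3 + 5*v^2 - 18*v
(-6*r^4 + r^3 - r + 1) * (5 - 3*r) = 18*r^5 - 33*r^4 + 5*r^3 + 3*r^2 - 8*r + 5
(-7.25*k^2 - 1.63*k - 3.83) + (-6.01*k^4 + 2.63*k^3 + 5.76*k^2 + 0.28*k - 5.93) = -6.01*k^4 + 2.63*k^3 - 1.49*k^2 - 1.35*k - 9.76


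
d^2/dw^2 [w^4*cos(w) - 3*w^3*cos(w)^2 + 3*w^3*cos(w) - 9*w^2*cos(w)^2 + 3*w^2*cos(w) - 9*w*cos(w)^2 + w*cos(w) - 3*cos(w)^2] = -w^4*cos(w) - 8*w^3*sin(w) - 3*w^3*cos(w) + 6*w^3*cos(2*w) - 18*w^2*sin(w) + 18*w^2*sin(2*w) + 9*w^2*cos(w) + 18*w^2*cos(2*w) - 12*w*sin(w) + 36*w*sin(2*w) + 17*w*cos(w) + 9*w*cos(2*w) - 9*w - 2*sin(w) + 18*sin(2*w) + 6*cos(w) - 3*cos(2*w) - 9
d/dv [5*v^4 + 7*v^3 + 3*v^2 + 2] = v*(20*v^2 + 21*v + 6)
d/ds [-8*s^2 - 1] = -16*s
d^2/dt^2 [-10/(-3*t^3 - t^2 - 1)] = 20*(t^2*(9*t + 2)^2 - (9*t + 1)*(3*t^3 + t^2 + 1))/(3*t^3 + t^2 + 1)^3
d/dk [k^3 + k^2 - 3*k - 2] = 3*k^2 + 2*k - 3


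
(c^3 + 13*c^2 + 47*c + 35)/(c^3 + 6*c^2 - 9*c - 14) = (c + 5)/(c - 2)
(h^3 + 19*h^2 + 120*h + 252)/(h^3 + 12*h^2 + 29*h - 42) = (h + 6)/(h - 1)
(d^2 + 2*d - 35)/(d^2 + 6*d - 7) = (d - 5)/(d - 1)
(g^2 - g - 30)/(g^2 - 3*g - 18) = (g + 5)/(g + 3)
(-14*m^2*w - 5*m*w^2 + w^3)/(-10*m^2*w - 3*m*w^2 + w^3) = (-7*m + w)/(-5*m + w)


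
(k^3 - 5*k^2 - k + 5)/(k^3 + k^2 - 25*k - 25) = (k - 1)/(k + 5)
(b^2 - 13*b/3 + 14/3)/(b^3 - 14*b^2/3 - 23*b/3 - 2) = (-3*b^2 + 13*b - 14)/(-3*b^3 + 14*b^2 + 23*b + 6)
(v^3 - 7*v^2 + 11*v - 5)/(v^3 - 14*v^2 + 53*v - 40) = (v - 1)/(v - 8)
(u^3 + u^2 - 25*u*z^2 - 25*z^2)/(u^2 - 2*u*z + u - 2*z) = (-u^2 + 25*z^2)/(-u + 2*z)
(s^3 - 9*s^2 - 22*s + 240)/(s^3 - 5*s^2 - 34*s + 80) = (s - 6)/(s - 2)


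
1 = 1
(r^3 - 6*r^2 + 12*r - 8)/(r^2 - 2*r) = r - 4 + 4/r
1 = 1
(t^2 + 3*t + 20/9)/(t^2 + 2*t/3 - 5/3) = (t + 4/3)/(t - 1)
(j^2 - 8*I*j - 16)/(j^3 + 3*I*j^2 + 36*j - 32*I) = (j - 4*I)/(j^2 + 7*I*j + 8)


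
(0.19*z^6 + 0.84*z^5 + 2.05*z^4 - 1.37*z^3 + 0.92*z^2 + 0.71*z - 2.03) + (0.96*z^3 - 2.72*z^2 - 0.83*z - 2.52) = 0.19*z^6 + 0.84*z^5 + 2.05*z^4 - 0.41*z^3 - 1.8*z^2 - 0.12*z - 4.55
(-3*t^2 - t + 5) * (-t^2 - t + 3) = 3*t^4 + 4*t^3 - 13*t^2 - 8*t + 15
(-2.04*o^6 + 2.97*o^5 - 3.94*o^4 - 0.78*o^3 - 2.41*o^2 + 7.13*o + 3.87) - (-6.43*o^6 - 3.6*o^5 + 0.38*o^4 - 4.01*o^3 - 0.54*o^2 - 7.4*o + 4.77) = 4.39*o^6 + 6.57*o^5 - 4.32*o^4 + 3.23*o^3 - 1.87*o^2 + 14.53*o - 0.899999999999999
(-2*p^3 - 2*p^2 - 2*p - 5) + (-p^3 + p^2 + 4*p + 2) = -3*p^3 - p^2 + 2*p - 3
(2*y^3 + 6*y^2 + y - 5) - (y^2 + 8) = 2*y^3 + 5*y^2 + y - 13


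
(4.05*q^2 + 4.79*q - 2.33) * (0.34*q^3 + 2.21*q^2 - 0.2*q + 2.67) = 1.377*q^5 + 10.5791*q^4 + 8.9837*q^3 + 4.7062*q^2 + 13.2553*q - 6.2211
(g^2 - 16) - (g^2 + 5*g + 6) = -5*g - 22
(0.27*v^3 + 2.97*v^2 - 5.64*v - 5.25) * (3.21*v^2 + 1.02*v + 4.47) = 0.8667*v^5 + 9.8091*v^4 - 13.8681*v^3 - 9.3294*v^2 - 30.5658*v - 23.4675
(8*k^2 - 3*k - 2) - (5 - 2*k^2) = 10*k^2 - 3*k - 7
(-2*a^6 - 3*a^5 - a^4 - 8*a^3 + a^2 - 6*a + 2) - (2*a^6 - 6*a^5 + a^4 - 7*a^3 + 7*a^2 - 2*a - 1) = -4*a^6 + 3*a^5 - 2*a^4 - a^3 - 6*a^2 - 4*a + 3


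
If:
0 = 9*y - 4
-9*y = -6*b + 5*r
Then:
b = 5*r/6 + 2/3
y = 4/9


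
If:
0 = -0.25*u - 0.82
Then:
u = -3.28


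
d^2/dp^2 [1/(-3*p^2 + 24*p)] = 2*(p*(p - 8) - 4*(p - 4)^2)/(3*p^3*(p - 8)^3)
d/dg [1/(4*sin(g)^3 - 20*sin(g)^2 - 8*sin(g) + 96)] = (-3*sin(g)^2 + 10*sin(g) + 2)*cos(g)/(4*(sin(g)^3 - 5*sin(g)^2 - 2*sin(g) + 24)^2)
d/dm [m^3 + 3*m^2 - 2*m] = 3*m^2 + 6*m - 2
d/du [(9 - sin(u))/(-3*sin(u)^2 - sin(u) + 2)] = (-3*sin(u)^2 + 54*sin(u) + 7)*cos(u)/(3*sin(u)^2 + sin(u) - 2)^2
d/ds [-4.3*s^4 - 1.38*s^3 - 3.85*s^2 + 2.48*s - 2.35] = -17.2*s^3 - 4.14*s^2 - 7.7*s + 2.48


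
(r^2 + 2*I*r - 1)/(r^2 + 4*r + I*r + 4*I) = (r + I)/(r + 4)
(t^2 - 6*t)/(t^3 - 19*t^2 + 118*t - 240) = t/(t^2 - 13*t + 40)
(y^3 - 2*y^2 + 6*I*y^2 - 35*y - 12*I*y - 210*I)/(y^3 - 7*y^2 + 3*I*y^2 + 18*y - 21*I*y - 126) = (y + 5)/(y - 3*I)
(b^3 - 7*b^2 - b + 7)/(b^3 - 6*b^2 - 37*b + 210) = (b^2 - 1)/(b^2 + b - 30)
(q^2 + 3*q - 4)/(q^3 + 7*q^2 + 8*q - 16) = 1/(q + 4)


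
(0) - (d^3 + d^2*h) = -d^3 - d^2*h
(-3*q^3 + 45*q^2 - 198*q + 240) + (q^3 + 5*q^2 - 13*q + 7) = -2*q^3 + 50*q^2 - 211*q + 247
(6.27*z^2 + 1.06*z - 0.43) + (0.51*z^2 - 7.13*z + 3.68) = 6.78*z^2 - 6.07*z + 3.25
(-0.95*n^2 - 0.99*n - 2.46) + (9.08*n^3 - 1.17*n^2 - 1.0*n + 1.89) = 9.08*n^3 - 2.12*n^2 - 1.99*n - 0.57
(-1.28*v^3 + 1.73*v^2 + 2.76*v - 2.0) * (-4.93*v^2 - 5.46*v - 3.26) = 6.3104*v^5 - 1.5401*v^4 - 18.8798*v^3 - 10.8494*v^2 + 1.9224*v + 6.52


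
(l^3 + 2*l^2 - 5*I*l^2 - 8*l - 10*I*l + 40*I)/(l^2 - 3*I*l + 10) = (l^2 + 2*l - 8)/(l + 2*I)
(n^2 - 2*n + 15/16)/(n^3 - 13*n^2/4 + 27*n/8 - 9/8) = (4*n - 5)/(2*(2*n^2 - 5*n + 3))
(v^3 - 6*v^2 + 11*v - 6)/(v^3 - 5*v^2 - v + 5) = (v^2 - 5*v + 6)/(v^2 - 4*v - 5)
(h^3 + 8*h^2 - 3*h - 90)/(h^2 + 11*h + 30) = h - 3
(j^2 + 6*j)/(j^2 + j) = (j + 6)/(j + 1)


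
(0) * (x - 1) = 0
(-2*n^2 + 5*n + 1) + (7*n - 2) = -2*n^2 + 12*n - 1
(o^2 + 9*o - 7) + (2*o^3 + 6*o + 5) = 2*o^3 + o^2 + 15*o - 2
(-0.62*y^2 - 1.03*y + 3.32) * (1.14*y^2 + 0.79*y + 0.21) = -0.7068*y^4 - 1.664*y^3 + 2.8409*y^2 + 2.4065*y + 0.6972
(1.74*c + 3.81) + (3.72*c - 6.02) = 5.46*c - 2.21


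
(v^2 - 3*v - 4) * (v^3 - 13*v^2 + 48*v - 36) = v^5 - 16*v^4 + 83*v^3 - 128*v^2 - 84*v + 144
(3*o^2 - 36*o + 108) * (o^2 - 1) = 3*o^4 - 36*o^3 + 105*o^2 + 36*o - 108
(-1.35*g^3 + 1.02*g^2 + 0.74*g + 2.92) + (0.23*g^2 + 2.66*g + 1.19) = -1.35*g^3 + 1.25*g^2 + 3.4*g + 4.11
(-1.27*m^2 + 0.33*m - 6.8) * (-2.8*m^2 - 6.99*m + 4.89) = 3.556*m^4 + 7.9533*m^3 + 10.523*m^2 + 49.1457*m - 33.252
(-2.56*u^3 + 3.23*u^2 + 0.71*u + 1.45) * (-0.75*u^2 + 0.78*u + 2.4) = 1.92*u^5 - 4.4193*u^4 - 4.1571*u^3 + 7.2183*u^2 + 2.835*u + 3.48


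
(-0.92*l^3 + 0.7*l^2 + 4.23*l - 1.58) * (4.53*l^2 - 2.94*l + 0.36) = -4.1676*l^5 + 5.8758*l^4 + 16.7727*l^3 - 19.3416*l^2 + 6.168*l - 0.5688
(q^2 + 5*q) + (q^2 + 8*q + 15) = 2*q^2 + 13*q + 15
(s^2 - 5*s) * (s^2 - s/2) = s^4 - 11*s^3/2 + 5*s^2/2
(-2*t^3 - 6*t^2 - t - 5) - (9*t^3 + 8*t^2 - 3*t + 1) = -11*t^3 - 14*t^2 + 2*t - 6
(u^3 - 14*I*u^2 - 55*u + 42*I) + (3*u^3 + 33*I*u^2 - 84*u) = 4*u^3 + 19*I*u^2 - 139*u + 42*I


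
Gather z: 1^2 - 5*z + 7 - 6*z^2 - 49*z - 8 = -6*z^2 - 54*z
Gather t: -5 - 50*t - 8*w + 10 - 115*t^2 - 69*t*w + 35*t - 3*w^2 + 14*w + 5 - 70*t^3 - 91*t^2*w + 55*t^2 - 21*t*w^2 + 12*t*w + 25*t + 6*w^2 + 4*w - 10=-70*t^3 + t^2*(-91*w - 60) + t*(-21*w^2 - 57*w + 10) + 3*w^2 + 10*w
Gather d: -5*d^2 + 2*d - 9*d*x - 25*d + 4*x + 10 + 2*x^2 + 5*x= -5*d^2 + d*(-9*x - 23) + 2*x^2 + 9*x + 10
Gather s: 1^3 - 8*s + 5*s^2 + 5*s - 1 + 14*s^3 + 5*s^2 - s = 14*s^3 + 10*s^2 - 4*s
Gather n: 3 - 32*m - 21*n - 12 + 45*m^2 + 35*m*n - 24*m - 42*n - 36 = 45*m^2 - 56*m + n*(35*m - 63) - 45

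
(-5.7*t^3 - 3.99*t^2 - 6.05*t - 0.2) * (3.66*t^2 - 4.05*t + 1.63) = -20.862*t^5 + 8.4816*t^4 - 15.2745*t^3 + 17.2668*t^2 - 9.0515*t - 0.326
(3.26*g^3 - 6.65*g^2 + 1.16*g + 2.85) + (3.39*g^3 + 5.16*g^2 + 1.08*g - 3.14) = 6.65*g^3 - 1.49*g^2 + 2.24*g - 0.29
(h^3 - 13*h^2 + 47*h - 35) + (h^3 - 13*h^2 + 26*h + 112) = 2*h^3 - 26*h^2 + 73*h + 77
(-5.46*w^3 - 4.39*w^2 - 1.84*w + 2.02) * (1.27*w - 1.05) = -6.9342*w^4 + 0.157700000000001*w^3 + 2.2727*w^2 + 4.4974*w - 2.121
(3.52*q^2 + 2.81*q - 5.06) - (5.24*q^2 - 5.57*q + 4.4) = -1.72*q^2 + 8.38*q - 9.46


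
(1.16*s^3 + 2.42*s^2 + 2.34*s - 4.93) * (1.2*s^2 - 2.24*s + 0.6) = 1.392*s^5 + 0.3056*s^4 - 1.9168*s^3 - 9.7056*s^2 + 12.4472*s - 2.958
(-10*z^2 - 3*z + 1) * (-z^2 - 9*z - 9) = 10*z^4 + 93*z^3 + 116*z^2 + 18*z - 9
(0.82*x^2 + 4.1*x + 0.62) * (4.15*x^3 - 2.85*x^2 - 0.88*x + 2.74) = 3.403*x^5 + 14.678*x^4 - 9.8336*x^3 - 3.1282*x^2 + 10.6884*x + 1.6988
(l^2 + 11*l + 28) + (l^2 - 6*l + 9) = 2*l^2 + 5*l + 37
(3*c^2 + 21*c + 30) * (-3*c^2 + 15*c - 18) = -9*c^4 - 18*c^3 + 171*c^2 + 72*c - 540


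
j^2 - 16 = (j - 4)*(j + 4)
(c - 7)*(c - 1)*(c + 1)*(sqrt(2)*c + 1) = sqrt(2)*c^4 - 7*sqrt(2)*c^3 + c^3 - 7*c^2 - sqrt(2)*c^2 - c + 7*sqrt(2)*c + 7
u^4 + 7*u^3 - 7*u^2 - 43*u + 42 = (u - 2)*(u - 1)*(u + 3)*(u + 7)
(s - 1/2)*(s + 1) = s^2 + s/2 - 1/2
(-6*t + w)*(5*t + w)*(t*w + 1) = -30*t^3*w - t^2*w^2 - 30*t^2 + t*w^3 - t*w + w^2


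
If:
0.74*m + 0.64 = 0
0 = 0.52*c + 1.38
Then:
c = -2.65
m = -0.86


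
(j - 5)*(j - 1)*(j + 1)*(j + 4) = j^4 - j^3 - 21*j^2 + j + 20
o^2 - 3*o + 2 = (o - 2)*(o - 1)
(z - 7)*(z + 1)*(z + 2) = z^3 - 4*z^2 - 19*z - 14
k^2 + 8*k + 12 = (k + 2)*(k + 6)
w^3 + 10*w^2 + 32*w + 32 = (w + 2)*(w + 4)^2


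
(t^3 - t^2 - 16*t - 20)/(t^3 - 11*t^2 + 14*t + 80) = (t + 2)/(t - 8)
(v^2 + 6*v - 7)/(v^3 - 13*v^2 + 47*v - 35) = (v + 7)/(v^2 - 12*v + 35)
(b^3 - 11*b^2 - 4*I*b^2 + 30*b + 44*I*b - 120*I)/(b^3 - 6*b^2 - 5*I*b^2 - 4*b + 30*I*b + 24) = (b - 5)/(b - I)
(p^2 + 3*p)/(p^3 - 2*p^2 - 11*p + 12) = p/(p^2 - 5*p + 4)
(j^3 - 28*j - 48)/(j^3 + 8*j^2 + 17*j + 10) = (j^2 - 2*j - 24)/(j^2 + 6*j + 5)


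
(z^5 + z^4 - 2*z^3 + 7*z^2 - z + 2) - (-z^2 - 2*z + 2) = z^5 + z^4 - 2*z^3 + 8*z^2 + z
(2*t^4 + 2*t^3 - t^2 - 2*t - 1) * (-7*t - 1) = -14*t^5 - 16*t^4 + 5*t^3 + 15*t^2 + 9*t + 1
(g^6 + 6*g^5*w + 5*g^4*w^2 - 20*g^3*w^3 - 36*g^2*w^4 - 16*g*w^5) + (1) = g^6 + 6*g^5*w + 5*g^4*w^2 - 20*g^3*w^3 - 36*g^2*w^4 - 16*g*w^5 + 1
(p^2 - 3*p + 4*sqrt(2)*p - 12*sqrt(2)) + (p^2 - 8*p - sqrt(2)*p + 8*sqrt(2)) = 2*p^2 - 11*p + 3*sqrt(2)*p - 4*sqrt(2)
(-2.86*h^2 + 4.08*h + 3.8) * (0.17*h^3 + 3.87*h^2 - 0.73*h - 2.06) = -0.4862*h^5 - 10.3746*h^4 + 18.5234*h^3 + 17.6192*h^2 - 11.1788*h - 7.828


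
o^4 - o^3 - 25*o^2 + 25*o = o*(o - 5)*(o - 1)*(o + 5)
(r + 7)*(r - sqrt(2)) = r^2 - sqrt(2)*r + 7*r - 7*sqrt(2)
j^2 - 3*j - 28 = (j - 7)*(j + 4)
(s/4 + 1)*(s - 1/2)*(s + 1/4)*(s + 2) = s^4/4 + 23*s^3/16 + 51*s^2/32 - 11*s/16 - 1/4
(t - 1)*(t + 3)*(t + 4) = t^3 + 6*t^2 + 5*t - 12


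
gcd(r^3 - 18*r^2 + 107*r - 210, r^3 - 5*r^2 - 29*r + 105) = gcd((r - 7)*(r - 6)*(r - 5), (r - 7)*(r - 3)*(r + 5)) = r - 7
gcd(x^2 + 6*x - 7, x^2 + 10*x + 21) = x + 7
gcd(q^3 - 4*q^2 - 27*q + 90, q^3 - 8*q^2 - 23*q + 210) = q^2 - q - 30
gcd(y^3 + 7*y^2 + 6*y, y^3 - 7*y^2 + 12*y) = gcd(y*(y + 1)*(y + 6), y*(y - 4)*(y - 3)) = y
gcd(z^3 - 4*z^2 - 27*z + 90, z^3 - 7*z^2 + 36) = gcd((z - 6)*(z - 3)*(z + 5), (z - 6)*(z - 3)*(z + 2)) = z^2 - 9*z + 18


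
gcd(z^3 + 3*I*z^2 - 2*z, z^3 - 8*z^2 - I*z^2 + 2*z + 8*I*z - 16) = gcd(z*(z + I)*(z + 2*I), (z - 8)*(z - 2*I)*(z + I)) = z + I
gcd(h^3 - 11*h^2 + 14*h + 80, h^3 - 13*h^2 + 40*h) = h^2 - 13*h + 40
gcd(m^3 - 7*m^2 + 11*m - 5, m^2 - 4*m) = 1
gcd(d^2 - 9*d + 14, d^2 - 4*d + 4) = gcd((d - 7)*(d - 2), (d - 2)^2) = d - 2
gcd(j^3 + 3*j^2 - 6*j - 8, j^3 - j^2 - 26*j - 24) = j^2 + 5*j + 4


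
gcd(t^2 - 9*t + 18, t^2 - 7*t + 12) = t - 3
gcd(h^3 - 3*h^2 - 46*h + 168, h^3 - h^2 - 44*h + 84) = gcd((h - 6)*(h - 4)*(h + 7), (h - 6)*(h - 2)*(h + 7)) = h^2 + h - 42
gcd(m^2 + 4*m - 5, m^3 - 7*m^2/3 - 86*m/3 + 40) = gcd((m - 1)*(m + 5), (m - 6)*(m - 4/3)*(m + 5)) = m + 5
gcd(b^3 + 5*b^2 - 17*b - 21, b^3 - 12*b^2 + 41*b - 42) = b - 3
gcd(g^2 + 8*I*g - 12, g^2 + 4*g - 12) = 1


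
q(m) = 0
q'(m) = 0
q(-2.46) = 0.00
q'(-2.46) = 0.00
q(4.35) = 0.00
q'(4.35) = 0.00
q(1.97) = 0.00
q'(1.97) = 0.00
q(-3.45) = 0.00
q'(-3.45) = 0.00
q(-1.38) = 0.00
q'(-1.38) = 0.00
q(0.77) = 0.00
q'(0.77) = 0.00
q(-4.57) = 0.00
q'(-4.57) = 0.00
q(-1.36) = 0.00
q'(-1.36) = 0.00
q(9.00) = 0.00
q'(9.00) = 0.00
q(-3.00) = 0.00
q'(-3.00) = 0.00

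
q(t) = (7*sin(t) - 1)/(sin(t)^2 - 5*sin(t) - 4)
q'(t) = (-2*sin(t)*cos(t) + 5*cos(t))*(7*sin(t) - 1)/(sin(t)^2 - 5*sin(t) - 4)^2 + 7*cos(t)/(sin(t)^2 - 5*sin(t) - 4) = (-7*sin(t)^2 + 2*sin(t) - 33)*cos(t)/(sin(t)^2 - 5*sin(t) - 4)^2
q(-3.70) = -0.43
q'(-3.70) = 0.71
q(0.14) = 0.00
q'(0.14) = -1.49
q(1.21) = -0.71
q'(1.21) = -0.22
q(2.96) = -0.05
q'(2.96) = 1.36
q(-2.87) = 1.11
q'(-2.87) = 4.90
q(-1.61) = -4.01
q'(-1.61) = 0.41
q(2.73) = -0.31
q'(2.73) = 0.90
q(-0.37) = 1.71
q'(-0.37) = -7.60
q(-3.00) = 0.61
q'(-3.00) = 3.09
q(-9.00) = 2.20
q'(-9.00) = 10.19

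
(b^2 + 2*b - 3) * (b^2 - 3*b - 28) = b^4 - b^3 - 37*b^2 - 47*b + 84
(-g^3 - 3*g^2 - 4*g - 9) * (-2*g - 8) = 2*g^4 + 14*g^3 + 32*g^2 + 50*g + 72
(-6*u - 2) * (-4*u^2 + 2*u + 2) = 24*u^3 - 4*u^2 - 16*u - 4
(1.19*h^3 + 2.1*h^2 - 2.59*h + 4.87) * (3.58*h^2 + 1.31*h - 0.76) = 4.2602*h^5 + 9.0769*h^4 - 7.4256*h^3 + 12.4457*h^2 + 8.3481*h - 3.7012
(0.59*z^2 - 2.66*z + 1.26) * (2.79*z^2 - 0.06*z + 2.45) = 1.6461*z^4 - 7.4568*z^3 + 5.1205*z^2 - 6.5926*z + 3.087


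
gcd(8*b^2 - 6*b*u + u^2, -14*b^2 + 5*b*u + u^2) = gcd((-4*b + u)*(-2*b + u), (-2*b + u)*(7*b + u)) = -2*b + u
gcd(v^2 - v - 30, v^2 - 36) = v - 6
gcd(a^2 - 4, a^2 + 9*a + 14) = a + 2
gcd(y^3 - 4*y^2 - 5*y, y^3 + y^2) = y^2 + y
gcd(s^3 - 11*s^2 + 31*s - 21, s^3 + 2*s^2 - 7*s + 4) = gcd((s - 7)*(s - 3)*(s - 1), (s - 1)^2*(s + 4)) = s - 1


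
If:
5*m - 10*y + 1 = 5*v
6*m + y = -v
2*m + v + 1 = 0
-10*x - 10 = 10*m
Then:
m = 4/55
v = -63/55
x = -59/55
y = 39/55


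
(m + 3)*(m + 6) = m^2 + 9*m + 18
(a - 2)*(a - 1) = a^2 - 3*a + 2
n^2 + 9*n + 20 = (n + 4)*(n + 5)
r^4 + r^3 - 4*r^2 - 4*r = r*(r - 2)*(r + 1)*(r + 2)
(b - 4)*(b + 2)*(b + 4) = b^3 + 2*b^2 - 16*b - 32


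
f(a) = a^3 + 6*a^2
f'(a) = 3*a^2 + 12*a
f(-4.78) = 27.88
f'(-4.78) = 11.19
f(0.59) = 2.29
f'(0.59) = 8.12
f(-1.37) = 8.69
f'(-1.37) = -10.81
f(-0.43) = 1.03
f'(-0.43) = -4.61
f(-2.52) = 22.10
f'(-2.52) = -11.19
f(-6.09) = -3.34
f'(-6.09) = 38.18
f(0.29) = 0.53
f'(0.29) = 3.73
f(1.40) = 14.50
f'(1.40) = 22.68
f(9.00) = 1215.00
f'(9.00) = 351.00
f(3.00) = 81.00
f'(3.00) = 63.00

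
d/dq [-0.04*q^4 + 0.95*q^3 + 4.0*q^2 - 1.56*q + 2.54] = -0.16*q^3 + 2.85*q^2 + 8.0*q - 1.56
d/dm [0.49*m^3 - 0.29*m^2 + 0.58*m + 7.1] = 1.47*m^2 - 0.58*m + 0.58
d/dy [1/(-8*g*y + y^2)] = 2*(4*g - y)/(y^2*(8*g - y)^2)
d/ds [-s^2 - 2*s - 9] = -2*s - 2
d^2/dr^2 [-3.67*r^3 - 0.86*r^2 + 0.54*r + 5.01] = -22.02*r - 1.72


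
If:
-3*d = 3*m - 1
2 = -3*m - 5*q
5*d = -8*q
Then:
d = 24/49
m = -23/147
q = -15/49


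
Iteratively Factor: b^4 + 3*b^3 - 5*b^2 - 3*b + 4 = (b - 1)*(b^3 + 4*b^2 - b - 4) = (b - 1)*(b + 4)*(b^2 - 1) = (b - 1)*(b + 1)*(b + 4)*(b - 1)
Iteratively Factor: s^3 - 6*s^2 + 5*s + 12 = (s - 4)*(s^2 - 2*s - 3) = (s - 4)*(s + 1)*(s - 3)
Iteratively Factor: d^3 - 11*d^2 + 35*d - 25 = (d - 5)*(d^2 - 6*d + 5) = (d - 5)^2*(d - 1)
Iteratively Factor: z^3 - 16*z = (z - 4)*(z^2 + 4*z) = z*(z - 4)*(z + 4)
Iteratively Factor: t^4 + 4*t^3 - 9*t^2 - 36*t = (t + 4)*(t^3 - 9*t) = (t - 3)*(t + 4)*(t^2 + 3*t) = (t - 3)*(t + 3)*(t + 4)*(t)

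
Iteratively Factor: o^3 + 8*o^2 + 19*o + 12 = (o + 1)*(o^2 + 7*o + 12) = (o + 1)*(o + 3)*(o + 4)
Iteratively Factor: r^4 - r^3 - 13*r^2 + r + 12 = (r - 1)*(r^3 - 13*r - 12) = (r - 1)*(r + 3)*(r^2 - 3*r - 4) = (r - 4)*(r - 1)*(r + 3)*(r + 1)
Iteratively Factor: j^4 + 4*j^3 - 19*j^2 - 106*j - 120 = (j + 2)*(j^3 + 2*j^2 - 23*j - 60) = (j - 5)*(j + 2)*(j^2 + 7*j + 12) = (j - 5)*(j + 2)*(j + 4)*(j + 3)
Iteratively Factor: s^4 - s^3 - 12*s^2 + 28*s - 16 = (s - 2)*(s^3 + s^2 - 10*s + 8) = (s - 2)^2*(s^2 + 3*s - 4) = (s - 2)^2*(s + 4)*(s - 1)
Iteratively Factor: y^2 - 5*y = (y)*(y - 5)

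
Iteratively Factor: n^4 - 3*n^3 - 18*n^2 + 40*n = (n - 5)*(n^3 + 2*n^2 - 8*n) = (n - 5)*(n - 2)*(n^2 + 4*n) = n*(n - 5)*(n - 2)*(n + 4)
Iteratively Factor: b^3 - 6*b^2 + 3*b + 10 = (b + 1)*(b^2 - 7*b + 10) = (b - 5)*(b + 1)*(b - 2)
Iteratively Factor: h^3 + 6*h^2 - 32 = (h - 2)*(h^2 + 8*h + 16) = (h - 2)*(h + 4)*(h + 4)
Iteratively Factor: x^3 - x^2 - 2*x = (x)*(x^2 - x - 2) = x*(x - 2)*(x + 1)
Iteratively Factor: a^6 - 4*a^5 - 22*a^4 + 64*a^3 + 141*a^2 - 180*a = (a)*(a^5 - 4*a^4 - 22*a^3 + 64*a^2 + 141*a - 180) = a*(a + 3)*(a^4 - 7*a^3 - a^2 + 67*a - 60) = a*(a - 5)*(a + 3)*(a^3 - 2*a^2 - 11*a + 12) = a*(a - 5)*(a - 4)*(a + 3)*(a^2 + 2*a - 3) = a*(a - 5)*(a - 4)*(a - 1)*(a + 3)*(a + 3)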